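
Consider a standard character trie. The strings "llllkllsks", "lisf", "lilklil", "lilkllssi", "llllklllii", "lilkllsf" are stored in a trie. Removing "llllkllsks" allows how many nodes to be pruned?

After clearing the end-marker at "llllkllsks", prune upward until reaching a node still needed by another word.
The suffix "sks" (3 nodes) is used only by "llllkllsks"; the node for "llllkll" still has the child "l", so pruning stops there.
Nodes removed: 3

3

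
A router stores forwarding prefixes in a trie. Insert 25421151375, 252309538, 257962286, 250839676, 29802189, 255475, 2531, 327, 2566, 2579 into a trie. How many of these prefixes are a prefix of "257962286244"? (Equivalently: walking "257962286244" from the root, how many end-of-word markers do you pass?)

Check each prefix of "257962286244" against the stored set — each match is an end-marker on the path.
Prefixes of the query that are stored words: "2579", "257962286"
Count: 2

2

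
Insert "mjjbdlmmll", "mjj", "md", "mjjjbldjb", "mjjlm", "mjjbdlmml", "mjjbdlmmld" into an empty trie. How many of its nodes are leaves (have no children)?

Leaves are exactly the stored words that no other stored word extends.
Those words: "md", "mjjbdlmmld", "mjjbdlmmll", "mjjjbldjb", "mjjlm"
Leaf count: 5

5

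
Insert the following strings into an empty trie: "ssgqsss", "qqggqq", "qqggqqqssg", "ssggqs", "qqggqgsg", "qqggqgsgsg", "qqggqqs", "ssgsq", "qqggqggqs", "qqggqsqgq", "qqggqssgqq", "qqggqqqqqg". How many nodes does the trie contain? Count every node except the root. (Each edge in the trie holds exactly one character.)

For each word, the new-node count is its length minus the longest prefix already in the trie:
  "ssgqsss" → 7 new (s, s, g, q, s, s, s)
  "qqggqq" → 6 new (q, q, g, g, q, q)
  "qqggqqqssg" → prefix "qqggqq" already present; 4 new (q, s, s, g)
  "ssggqs" → prefix "ssg" already present; 3 new (g, q, s)
  "qqggqgsg" → prefix "qqggq" already present; 3 new (g, s, g)
  "qqggqgsgsg" → prefix "qqggqgsg" already present; 2 new (s, g)
  "qqggqqs" → prefix "qqggqq" already present; 1 new (s)
  "ssgsq" → prefix "ssg" already present; 2 new (s, q)
  "qqggqggqs" → prefix "qqggqg" already present; 3 new (g, q, s)
  "qqggqsqgq" → prefix "qqggq" already present; 4 new (s, q, g, q)
  "qqggqssgqq" → prefix "qqggqs" already present; 4 new (s, g, q, q)
  "qqggqqqqqg" → prefix "qqggqqq" already present; 3 new (q, q, g)
Total nodes = 7 + 6 + 4 + 3 + 3 + 2 + 1 + 2 + 3 + 4 + 4 + 3 = 42

42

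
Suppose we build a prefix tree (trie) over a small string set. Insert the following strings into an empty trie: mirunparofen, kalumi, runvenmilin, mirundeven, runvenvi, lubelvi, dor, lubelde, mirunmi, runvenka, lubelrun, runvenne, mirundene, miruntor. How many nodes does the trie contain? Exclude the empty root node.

62

Insert word by word; a character creates a node only if that edge doesn't already exist:
  "mirunparofen" → 12 new (m, i, r, u, n, p, a, r, o, f, e, n)
  "kalumi" → 6 new (k, a, l, u, m, i)
  "runvenmilin" → 11 new (r, u, n, v, e, n, m, i, l, i, n)
  "mirundeven" → prefix "mirun" already present; 5 new (d, e, v, e, n)
  "runvenvi" → prefix "runven" already present; 2 new (v, i)
  "lubelvi" → 7 new (l, u, b, e, l, v, i)
  "dor" → 3 new (d, o, r)
  "lubelde" → prefix "lubel" already present; 2 new (d, e)
  "mirunmi" → prefix "mirun" already present; 2 new (m, i)
  "runvenka" → prefix "runven" already present; 2 new (k, a)
  "lubelrun" → prefix "lubel" already present; 3 new (r, u, n)
  "runvenne" → prefix "runven" already present; 2 new (n, e)
  "mirundene" → prefix "mirunde" already present; 2 new (n, e)
  "miruntor" → prefix "mirun" already present; 3 new (t, o, r)
Total nodes = 12 + 6 + 11 + 5 + 2 + 7 + 3 + 2 + 2 + 2 + 3 + 2 + 2 + 3 = 62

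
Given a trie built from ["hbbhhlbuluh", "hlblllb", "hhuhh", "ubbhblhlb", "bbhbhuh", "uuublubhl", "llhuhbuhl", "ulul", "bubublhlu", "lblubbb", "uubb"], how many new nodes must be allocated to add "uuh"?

1

The longest prefix of "uuh" already in the trie is "uu" (length 2).
So 3 − 2 = 1 new nodes.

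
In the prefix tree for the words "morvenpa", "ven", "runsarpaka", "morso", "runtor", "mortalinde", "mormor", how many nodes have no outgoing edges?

A leaf is a node with no children — equivalently, the end of a word that is not a proper prefix of any other stored word.
Those words: "mormor", "morso", "mortalinde", "morvenpa", "runsarpaka", "runtor", "ven"
Leaf count: 7

7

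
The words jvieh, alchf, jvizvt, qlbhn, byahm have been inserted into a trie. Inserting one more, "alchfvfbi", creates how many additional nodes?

"alchf" is already a path in the trie; the remaining "vfbi" must be added.
Each of the 4 remaining characters creates one node.

4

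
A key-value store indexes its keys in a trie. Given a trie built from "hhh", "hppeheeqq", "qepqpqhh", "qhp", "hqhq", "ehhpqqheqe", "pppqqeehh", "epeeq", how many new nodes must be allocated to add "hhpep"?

3

The longest prefix of "hhpep" already in the trie is "hh" (length 2).
New nodes needed: |"hhpep"| − 2 = 5 − 2 = 3.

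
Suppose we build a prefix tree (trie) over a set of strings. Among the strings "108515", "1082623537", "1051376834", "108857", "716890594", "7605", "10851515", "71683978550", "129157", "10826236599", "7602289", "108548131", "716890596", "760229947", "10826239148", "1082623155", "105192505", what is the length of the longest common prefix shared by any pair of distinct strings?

Look for the deepest trie node that still has at least two words in its subtree.
e.g. "716890594" and "716890596" share the prefix "71689059" of length 8; no pair shares a longer one.
Longest shared-prefix length: 8

8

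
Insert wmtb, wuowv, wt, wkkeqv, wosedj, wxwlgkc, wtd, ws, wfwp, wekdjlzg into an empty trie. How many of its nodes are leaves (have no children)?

Leaves are exactly the stored words that no other stored word extends.
Those words: "wekdjlzg", "wfwp", "wkkeqv", "wmtb", "wosedj", "ws", "wtd", "wuowv", "wxwlgkc"
Leaf count: 9

9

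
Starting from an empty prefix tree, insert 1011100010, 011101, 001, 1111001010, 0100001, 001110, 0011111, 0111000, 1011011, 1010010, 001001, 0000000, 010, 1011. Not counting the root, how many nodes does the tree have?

For each word, the new-node count is its length minus the longest prefix already in the trie:
  "1011100010" → 10 new (1, 0, 1, 1, 1, 0, 0, 0, 1, 0)
  "011101" → 6 new (0, 1, 1, 1, 0, 1)
  "001" → prefix "0" already present; 2 new (0, 1)
  "1111001010" → prefix "1" already present; 9 new (1, 1, 1, 0, 0, 1, 0, 1, 0)
  "0100001" → prefix "01" already present; 5 new (0, 0, 0, 0, 1)
  "001110" → prefix "001" already present; 3 new (1, 1, 0)
  "0011111" → prefix "00111" already present; 2 new (1, 1)
  "0111000" → prefix "01110" already present; 2 new (0, 0)
  "1011011" → prefix "1011" already present; 3 new (0, 1, 1)
  "1010010" → prefix "101" already present; 4 new (0, 0, 1, 0)
  "001001" → prefix "001" already present; 3 new (0, 0, 1)
  "0000000" → prefix "00" already present; 5 new (0, 0, 0, 0, 0)
  "010" → prefix "010" already present; 0 new (none)
  "1011" → prefix "1011" already present; 0 new (none)
Total nodes = 10 + 6 + 2 + 9 + 5 + 3 + 2 + 2 + 3 + 4 + 3 + 5 + 0 + 0 = 54

54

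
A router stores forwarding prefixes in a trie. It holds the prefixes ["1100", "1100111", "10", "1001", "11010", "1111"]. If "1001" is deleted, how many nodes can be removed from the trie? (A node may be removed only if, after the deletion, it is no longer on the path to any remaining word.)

2

After clearing the end-marker at "1001", prune upward until reaching a node still needed by another word.
The suffix "01" (2 nodes) is used only by "1001"; "10" is itself a stored word, so pruning stops there.
Nodes removed: 2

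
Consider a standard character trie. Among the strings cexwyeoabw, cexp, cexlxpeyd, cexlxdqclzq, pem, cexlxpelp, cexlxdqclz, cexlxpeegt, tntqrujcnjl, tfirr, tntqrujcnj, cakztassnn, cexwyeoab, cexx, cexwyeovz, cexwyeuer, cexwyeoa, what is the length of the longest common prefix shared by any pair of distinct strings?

10

Look for the deepest trie node that still has at least two words in its subtree.
e.g. "cexlxdqclz" and "cexlxdqclzq" share the prefix "cexlxdqclz" of length 10; no pair shares a longer one.
Longest shared-prefix length: 10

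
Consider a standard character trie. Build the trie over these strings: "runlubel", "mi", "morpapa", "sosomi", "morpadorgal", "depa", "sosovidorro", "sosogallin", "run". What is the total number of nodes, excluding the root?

Trace insertions, counting only characters that open a new branch:
  "runlubel" → 8 new (r, u, n, l, u, b, e, l)
  "mi" → 2 new (m, i)
  "morpapa" → prefix "m" already present; 6 new (o, r, p, a, p, a)
  "sosomi" → 6 new (s, o, s, o, m, i)
  "morpadorgal" → prefix "morpa" already present; 6 new (d, o, r, g, a, l)
  "depa" → 4 new (d, e, p, a)
  "sosovidorro" → prefix "soso" already present; 7 new (v, i, d, o, r, r, o)
  "sosogallin" → prefix "soso" already present; 6 new (g, a, l, l, i, n)
  "run" → prefix "run" already present; 0 new (none)
Total nodes = 8 + 2 + 6 + 6 + 6 + 4 + 7 + 6 + 0 = 45

45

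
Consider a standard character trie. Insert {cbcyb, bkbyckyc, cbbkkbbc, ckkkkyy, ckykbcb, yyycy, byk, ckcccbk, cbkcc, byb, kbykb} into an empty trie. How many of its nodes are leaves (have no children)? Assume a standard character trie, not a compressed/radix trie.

Leaves are exactly the stored words that no other stored word extends.
Those words: "bkbyckyc", "byb", "byk", "cbbkkbbc", "cbcyb", "cbkcc", "ckcccbk", "ckkkkyy", "ckykbcb", "kbykb", "yyycy"
Leaf count: 11

11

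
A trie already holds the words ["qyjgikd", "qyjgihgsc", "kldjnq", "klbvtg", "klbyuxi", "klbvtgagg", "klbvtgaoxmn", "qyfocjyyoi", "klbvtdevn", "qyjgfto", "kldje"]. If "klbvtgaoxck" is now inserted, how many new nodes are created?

The longest prefix of "klbvtgaoxck" already in the trie is "klbvtgaox" (length 9).
New nodes needed: |"klbvtgaoxck"| − 9 = 11 − 9 = 2.

2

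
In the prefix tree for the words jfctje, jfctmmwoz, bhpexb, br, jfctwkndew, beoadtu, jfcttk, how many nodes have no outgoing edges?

Leaves are exactly the stored words that no other stored word extends.
Those words: "beoadtu", "bhpexb", "br", "jfctje", "jfctmmwoz", "jfcttk", "jfctwkndew"
Leaf count: 7

7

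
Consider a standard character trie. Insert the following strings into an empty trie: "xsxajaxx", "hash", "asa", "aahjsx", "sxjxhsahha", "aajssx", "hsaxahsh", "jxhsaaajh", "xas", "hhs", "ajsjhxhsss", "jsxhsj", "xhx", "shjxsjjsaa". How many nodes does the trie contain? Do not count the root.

For each word, the new-node count is its length minus the longest prefix already in the trie:
  "xsxajaxx" → 8 new (x, s, x, a, j, a, x, x)
  "hash" → 4 new (h, a, s, h)
  "asa" → 3 new (a, s, a)
  "aahjsx" → prefix "a" already present; 5 new (a, h, j, s, x)
  "sxjxhsahha" → 10 new (s, x, j, x, h, s, a, h, h, a)
  "aajssx" → prefix "aa" already present; 4 new (j, s, s, x)
  "hsaxahsh" → prefix "h" already present; 7 new (s, a, x, a, h, s, h)
  "jxhsaaajh" → 9 new (j, x, h, s, a, a, a, j, h)
  "xas" → prefix "x" already present; 2 new (a, s)
  "hhs" → prefix "h" already present; 2 new (h, s)
  "ajsjhxhsss" → prefix "a" already present; 9 new (j, s, j, h, x, h, s, s, s)
  "jsxhsj" → prefix "j" already present; 5 new (s, x, h, s, j)
  "xhx" → prefix "x" already present; 2 new (h, x)
  "shjxsjjsaa" → prefix "s" already present; 9 new (h, j, x, s, j, j, s, a, a)
Total nodes = 8 + 4 + 3 + 5 + 10 + 4 + 7 + 9 + 2 + 2 + 9 + 5 + 2 + 9 = 79

79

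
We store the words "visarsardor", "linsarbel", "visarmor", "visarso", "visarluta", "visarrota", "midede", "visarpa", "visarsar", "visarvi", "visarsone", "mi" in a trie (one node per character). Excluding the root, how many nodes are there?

Count nodes per top-level branch (shared prefixes stored once):
  'l'-branch (linsarbel): 9 nodes
  'm'-branch (mi, midede): 6 nodes
  'v'-branch (visarluta, visarmor, visarpa, visarrota, visarsar, visarsardor, visarso, visarsone, visarvi): 29 nodes
Sum: 44

44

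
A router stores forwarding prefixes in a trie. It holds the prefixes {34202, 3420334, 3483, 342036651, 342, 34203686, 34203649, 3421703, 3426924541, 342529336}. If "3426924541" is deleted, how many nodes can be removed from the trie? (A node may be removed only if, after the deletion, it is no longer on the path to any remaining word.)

7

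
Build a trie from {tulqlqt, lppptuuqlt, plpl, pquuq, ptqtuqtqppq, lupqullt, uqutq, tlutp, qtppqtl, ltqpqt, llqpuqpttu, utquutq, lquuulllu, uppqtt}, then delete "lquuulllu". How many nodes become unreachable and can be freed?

Walk "lquuulllu" from the leaf back toward the root, removing each node that no remaining word uses.
The suffix "quuulllu" (8 nodes) is used only by "lquuulllu"; the node for "l" still has the child "p", so pruning stops there.
Nodes removed: 8

8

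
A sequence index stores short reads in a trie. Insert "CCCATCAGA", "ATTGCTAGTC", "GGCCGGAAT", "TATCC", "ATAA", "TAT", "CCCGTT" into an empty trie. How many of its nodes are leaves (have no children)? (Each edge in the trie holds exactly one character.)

Leaves are exactly the stored words that no other stored word extends.
Those words: "ATAA", "ATTGCTAGTC", "CCCATCAGA", "CCCGTT", "GGCCGGAAT", "TATCC"
Leaf count: 6

6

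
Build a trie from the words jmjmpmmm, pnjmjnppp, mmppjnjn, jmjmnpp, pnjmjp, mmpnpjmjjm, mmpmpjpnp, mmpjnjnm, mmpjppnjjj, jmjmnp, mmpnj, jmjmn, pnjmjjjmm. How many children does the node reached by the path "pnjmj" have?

The children of the "pnjmj" node are the distinct next characters among strings starting with "pnjmj".
Distinct next characters after "pnjmj": j, n, p.
That node has 3 child edges.

3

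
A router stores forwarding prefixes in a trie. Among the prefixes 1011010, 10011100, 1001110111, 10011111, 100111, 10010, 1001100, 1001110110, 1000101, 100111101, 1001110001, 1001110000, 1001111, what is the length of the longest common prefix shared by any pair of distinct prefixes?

The deepest shared node is where two words last agree before diverging.
e.g. "1001110000" and "1001110001" share the prefix "100111000" of length 9; no pair shares a longer one.
Longest shared-prefix length: 9

9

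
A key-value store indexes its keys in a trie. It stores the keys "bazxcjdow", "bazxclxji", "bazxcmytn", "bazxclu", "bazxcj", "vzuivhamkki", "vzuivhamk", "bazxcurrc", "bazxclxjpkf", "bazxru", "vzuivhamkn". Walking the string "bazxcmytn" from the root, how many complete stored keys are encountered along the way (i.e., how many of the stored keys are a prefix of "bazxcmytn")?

Walk "bazxcmytn" from the root; an end-of-word marker is hit whenever a stored word is a prefix of "bazxcmytn".
Prefixes of the query that are stored words: "bazxcmytn"
Count: 1

1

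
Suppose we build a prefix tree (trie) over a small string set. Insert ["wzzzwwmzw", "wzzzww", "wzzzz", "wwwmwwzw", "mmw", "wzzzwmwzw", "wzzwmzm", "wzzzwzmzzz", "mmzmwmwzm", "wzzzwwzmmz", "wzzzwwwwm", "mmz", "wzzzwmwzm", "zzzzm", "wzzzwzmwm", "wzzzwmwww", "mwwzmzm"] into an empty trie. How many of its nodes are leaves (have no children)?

15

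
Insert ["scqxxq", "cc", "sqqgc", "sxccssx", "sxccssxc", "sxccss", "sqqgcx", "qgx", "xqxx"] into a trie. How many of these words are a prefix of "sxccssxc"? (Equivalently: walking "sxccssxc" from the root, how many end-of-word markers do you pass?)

Check each prefix of "sxccssxc" against the stored set — each match is an end-marker on the path.
Prefixes of the query that are stored words: "sxccss", "sxccssx", "sxccssxc"
Count: 3

3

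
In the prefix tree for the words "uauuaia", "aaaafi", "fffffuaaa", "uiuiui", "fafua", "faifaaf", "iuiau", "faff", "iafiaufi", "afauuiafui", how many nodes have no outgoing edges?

10

Leaves are exactly the stored words that no other stored word extends.
Those words: "aaaafi", "afauuiafui", "faff", "fafua", "faifaaf", "fffffuaaa", "iafiaufi", "iuiau", "uauuaia", "uiuiui"
Leaf count: 10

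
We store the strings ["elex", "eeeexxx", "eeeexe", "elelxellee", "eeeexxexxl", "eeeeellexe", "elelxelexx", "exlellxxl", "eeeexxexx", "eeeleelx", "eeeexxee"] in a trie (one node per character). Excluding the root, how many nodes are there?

For each word, the new-node count is its length minus the longest prefix already in the trie:
  "elex" → 4 new (e, l, e, x)
  "eeeexxx" → prefix "e" already present; 6 new (e, e, e, x, x, x)
  "eeeexe" → prefix "eeeex" already present; 1 new (e)
  "elelxellee" → prefix "ele" already present; 7 new (l, x, e, l, l, e, e)
  "eeeexxexxl" → prefix "eeeexx" already present; 4 new (e, x, x, l)
  "eeeeellexe" → prefix "eeee" already present; 6 new (e, l, l, e, x, e)
  "elelxelexx" → prefix "elelxel" already present; 3 new (e, x, x)
  "exlellxxl" → prefix "e" already present; 8 new (x, l, e, l, l, x, x, l)
  "eeeexxexx" → prefix "eeeexxexx" already present; 0 new (none)
  "eeeleelx" → prefix "eee" already present; 5 new (l, e, e, l, x)
  "eeeexxee" → prefix "eeeexxe" already present; 1 new (e)
Total nodes = 4 + 6 + 1 + 7 + 4 + 6 + 3 + 8 + 0 + 5 + 1 = 45

45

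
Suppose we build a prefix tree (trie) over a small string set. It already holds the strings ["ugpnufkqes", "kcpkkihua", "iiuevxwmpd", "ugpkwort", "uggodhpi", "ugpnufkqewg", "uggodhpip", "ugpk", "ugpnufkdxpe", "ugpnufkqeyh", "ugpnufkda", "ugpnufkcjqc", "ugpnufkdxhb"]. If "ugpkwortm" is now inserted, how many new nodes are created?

1

Walking "ugpkwortm" from the root, the first 8 characters ("ugpkwort") follow existing edges; "m" is the first miss.
So 9 − 8 = 1 new nodes.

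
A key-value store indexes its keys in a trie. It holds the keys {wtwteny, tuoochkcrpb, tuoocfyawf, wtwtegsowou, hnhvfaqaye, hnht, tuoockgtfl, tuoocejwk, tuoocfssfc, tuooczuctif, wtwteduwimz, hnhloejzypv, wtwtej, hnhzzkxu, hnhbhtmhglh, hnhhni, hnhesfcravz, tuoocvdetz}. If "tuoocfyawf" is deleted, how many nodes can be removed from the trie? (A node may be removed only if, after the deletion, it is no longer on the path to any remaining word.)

4

After clearing the end-marker at "tuoocfyawf", prune upward until reaching a node still needed by another word.
The suffix "yawf" (4 nodes) is used only by "tuoocfyawf"; the node for "tuoocf" still has the child "s", so pruning stops there.
Nodes removed: 4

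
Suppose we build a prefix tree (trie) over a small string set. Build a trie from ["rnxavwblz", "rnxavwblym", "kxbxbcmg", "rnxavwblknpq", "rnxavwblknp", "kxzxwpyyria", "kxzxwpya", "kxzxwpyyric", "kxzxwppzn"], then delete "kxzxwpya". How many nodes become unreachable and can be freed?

After clearing the end-marker at "kxzxwpya", prune upward until reaching a node still needed by another word.
The suffix "a" (1 node) is used only by "kxzxwpya"; the node for "kxzxwpy" still has the child "y", so pruning stops there.
Nodes removed: 1

1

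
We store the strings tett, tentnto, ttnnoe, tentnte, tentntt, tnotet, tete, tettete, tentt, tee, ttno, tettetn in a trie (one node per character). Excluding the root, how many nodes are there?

29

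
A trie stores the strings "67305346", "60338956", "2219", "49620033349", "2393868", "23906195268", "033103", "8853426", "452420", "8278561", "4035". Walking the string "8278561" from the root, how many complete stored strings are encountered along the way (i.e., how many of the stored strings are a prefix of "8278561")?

Walk "8278561" from the root; an end-of-word marker is hit whenever a stored word is a prefix of "8278561".
Prefixes of the query that are stored words: "8278561"
Count: 1

1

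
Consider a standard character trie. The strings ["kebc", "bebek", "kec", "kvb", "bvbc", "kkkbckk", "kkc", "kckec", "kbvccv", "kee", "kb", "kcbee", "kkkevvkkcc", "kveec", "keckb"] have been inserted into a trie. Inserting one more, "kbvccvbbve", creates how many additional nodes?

"kbvccv" is already a path in the trie; the remaining "bbve" must be added.
Each of the 4 remaining characters creates one node.

4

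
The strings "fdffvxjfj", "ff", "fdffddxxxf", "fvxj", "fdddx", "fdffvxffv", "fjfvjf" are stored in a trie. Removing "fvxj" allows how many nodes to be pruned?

After clearing the end-marker at "fvxj", prune upward until reaching a node still needed by another word.
The suffix "vxj" (3 nodes) is used only by "fvxj"; the node for "f" still has the child "d", so pruning stops there.
Nodes removed: 3

3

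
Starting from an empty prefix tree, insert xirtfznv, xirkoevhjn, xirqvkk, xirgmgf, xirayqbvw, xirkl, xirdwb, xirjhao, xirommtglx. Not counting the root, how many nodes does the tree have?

44

Count nodes per top-level branch (shared prefixes stored once):
  'x'-branch (xirayqbvw, xirdwb, xirgmgf, xirjhao, xirkl, xirkoevhjn, xirommtglx, xirqvkk, xirtfznv): 44 nodes
Sum: 44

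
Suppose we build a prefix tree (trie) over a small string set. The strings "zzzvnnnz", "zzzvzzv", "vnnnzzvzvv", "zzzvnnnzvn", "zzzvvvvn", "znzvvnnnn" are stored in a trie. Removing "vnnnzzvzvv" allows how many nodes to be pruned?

10

Walk "vnnnzzvzvv" from the leaf back toward the root, removing each node that no remaining word uses.
No other word shares any prefix with "vnnnzzvzvv", so all 10 of its nodes go.
Nodes removed: 10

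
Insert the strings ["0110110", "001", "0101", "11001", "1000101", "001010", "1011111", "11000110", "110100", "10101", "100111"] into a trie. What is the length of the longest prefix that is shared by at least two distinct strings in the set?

Equivalently: take the maximum, over all pairs, of their longest common prefix length.
"11000110" and "11001" agree on "1100" (4 characters) before diverging; nothing deeper is shared.
Longest shared-prefix length: 4

4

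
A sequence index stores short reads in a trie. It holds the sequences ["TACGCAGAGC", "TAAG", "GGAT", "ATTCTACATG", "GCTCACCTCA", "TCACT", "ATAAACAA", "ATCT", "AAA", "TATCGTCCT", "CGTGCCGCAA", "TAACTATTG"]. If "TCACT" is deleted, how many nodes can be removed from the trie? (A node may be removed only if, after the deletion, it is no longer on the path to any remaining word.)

4

After clearing the end-marker at "TCACT", prune upward until reaching a node still needed by another word.
The suffix "CACT" (4 nodes) is used only by "TCACT"; the node for "T" still has the child "A", so pruning stops there.
Nodes removed: 4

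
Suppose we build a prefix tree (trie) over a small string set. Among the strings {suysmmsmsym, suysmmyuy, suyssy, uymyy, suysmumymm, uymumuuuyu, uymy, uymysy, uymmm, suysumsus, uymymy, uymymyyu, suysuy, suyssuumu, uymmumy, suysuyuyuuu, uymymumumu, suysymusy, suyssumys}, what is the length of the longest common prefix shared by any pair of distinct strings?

6

Equivalently: take the maximum, over all pairs, of their longest common prefix length.
"suysmmsmsym" and "suysmmyuy" agree on "suysmm" (6 characters) before diverging; nothing deeper is shared.
Longest shared-prefix length: 6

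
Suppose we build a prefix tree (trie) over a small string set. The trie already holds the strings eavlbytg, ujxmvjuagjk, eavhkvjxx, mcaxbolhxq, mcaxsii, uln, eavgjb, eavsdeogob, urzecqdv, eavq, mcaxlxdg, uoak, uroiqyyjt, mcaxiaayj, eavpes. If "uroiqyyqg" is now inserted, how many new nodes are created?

2

"uroiqyy" is already a path in the trie; the remaining "qg" must be added.
New nodes needed: |"uroiqyyqg"| − 7 = 9 − 7 = 2.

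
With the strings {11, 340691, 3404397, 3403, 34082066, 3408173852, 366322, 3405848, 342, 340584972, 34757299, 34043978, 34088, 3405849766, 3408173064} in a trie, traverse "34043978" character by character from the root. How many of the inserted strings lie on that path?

Walk "34043978" from the root; an end-of-word marker is hit whenever a stored word is a prefix of "34043978".
Prefixes of the query that are stored words: "3404397", "34043978"
Count: 2

2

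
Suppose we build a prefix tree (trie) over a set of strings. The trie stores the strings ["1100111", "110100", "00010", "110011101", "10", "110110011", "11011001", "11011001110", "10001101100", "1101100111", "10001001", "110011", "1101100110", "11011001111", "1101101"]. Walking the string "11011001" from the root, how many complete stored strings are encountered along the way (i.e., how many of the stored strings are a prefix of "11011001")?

1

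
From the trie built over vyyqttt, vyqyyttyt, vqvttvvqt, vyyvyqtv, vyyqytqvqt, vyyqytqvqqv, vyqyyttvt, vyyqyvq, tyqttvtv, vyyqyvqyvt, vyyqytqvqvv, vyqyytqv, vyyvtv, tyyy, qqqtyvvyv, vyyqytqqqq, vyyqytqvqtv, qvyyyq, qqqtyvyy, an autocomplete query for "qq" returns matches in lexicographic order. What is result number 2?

qqqtyvyy

Words with prefix "qq", in lexicographic order: "qqqtyvvyv", "qqqtyvyy"
The 2nd is qqqtyvyy.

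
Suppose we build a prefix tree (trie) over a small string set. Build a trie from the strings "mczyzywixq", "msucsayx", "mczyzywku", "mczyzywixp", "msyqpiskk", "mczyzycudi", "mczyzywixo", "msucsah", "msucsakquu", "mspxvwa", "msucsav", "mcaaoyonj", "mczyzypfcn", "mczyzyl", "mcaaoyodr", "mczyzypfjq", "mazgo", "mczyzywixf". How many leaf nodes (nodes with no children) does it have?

18

Leaves are exactly the stored words that no other stored word extends.
Those words: "mazgo", "mcaaoyodr", "mcaaoyonj", "mczyzycudi", "mczyzyl", "mczyzypfcn", "mczyzypfjq", "mczyzywixf", "mczyzywixo", "mczyzywixp", "mczyzywixq", "mczyzywku", "mspxvwa", "msucsah", "msucsakquu", "msucsav", "msucsayx", "msyqpiskk"
Leaf count: 18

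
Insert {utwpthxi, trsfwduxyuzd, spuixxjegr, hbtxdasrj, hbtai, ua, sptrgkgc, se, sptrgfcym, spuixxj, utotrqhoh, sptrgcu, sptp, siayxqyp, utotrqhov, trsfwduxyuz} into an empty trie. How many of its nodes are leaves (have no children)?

14

Leaves are exactly the stored words that no other stored word extends.
Those words: "hbtai", "hbtxdasrj", "se", "siayxqyp", "sptp", "sptrgcu", "sptrgfcym", "sptrgkgc", "spuixxjegr", "trsfwduxyuzd", "ua", "utotrqhoh", "utotrqhov", "utwpthxi"
Leaf count: 14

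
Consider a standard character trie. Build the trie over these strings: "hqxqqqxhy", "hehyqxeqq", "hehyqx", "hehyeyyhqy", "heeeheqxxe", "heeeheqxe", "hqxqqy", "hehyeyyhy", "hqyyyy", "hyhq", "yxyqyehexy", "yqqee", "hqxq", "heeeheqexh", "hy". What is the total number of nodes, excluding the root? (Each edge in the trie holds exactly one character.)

For each word, the new-node count is its length minus the longest prefix already in the trie:
  "hqxqqqxhy" → 9 new (h, q, x, q, q, q, x, h, y)
  "hehyqxeqq" → prefix "h" already present; 8 new (e, h, y, q, x, e, q, q)
  "hehyqx" → prefix "hehyqx" already present; 0 new (none)
  "hehyeyyhqy" → prefix "hehy" already present; 6 new (e, y, y, h, q, y)
  "heeeheqxxe" → prefix "he" already present; 8 new (e, e, h, e, q, x, x, e)
  "heeeheqxe" → prefix "heeeheqx" already present; 1 new (e)
  "hqxqqy" → prefix "hqxqq" already present; 1 new (y)
  "hehyeyyhy" → prefix "hehyeyyh" already present; 1 new (y)
  "hqyyyy" → prefix "hq" already present; 4 new (y, y, y, y)
  "hyhq" → prefix "h" already present; 3 new (y, h, q)
  "yxyqyehexy" → 10 new (y, x, y, q, y, e, h, e, x, y)
  "yqqee" → prefix "y" already present; 4 new (q, q, e, e)
  "hqxq" → prefix "hqxq" already present; 0 new (none)
  "heeeheqexh" → prefix "heeeheq" already present; 3 new (e, x, h)
  "hy" → prefix "hy" already present; 0 new (none)
Total nodes = 9 + 8 + 0 + 6 + 8 + 1 + 1 + 1 + 4 + 3 + 10 + 4 + 0 + 3 + 0 = 58

58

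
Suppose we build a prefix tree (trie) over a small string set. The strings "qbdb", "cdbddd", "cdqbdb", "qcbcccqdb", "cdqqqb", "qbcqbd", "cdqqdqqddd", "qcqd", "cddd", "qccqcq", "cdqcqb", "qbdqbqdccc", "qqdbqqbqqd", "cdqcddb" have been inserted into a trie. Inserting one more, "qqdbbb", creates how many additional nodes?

2

"qqdb" is already a path in the trie; the remaining "bb" must be added.
So 6 − 4 = 2 new nodes.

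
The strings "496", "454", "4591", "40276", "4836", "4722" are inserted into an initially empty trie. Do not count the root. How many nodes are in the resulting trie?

17

Insert word by word; a character creates a node only if that edge doesn't already exist:
  "496" → 3 new (4, 9, 6)
  "454" → prefix "4" already present; 2 new (5, 4)
  "4591" → prefix "45" already present; 2 new (9, 1)
  "40276" → prefix "4" already present; 4 new (0, 2, 7, 6)
  "4836" → prefix "4" already present; 3 new (8, 3, 6)
  "4722" → prefix "4" already present; 3 new (7, 2, 2)
Total nodes = 3 + 2 + 2 + 4 + 3 + 3 = 17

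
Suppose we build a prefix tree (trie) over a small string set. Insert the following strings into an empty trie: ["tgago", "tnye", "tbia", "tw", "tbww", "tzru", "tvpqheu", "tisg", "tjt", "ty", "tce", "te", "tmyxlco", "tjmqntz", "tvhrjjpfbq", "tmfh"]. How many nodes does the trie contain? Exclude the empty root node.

53

Count nodes per top-level branch (shared prefixes stored once):
  't'-branch (tbia, tbww, tce, te, tgago, tisg, tjmqntz, tjt, tmfh, tmyxlco, tnye, tvhrjjpfbq, tvpqheu, tw, ty, tzru): 53 nodes
Sum: 53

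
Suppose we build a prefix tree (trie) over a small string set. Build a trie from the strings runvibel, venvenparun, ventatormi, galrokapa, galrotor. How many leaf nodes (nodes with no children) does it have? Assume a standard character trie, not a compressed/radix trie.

5

Leaves are exactly the stored words that no other stored word extends.
Those words: "galrokapa", "galrotor", "runvibel", "ventatormi", "venvenparun"
Leaf count: 5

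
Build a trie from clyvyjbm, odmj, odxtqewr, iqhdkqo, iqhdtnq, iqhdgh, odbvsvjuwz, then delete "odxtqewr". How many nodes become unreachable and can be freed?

A node on "odxtqewr"'s path can go only if nothing else ends at it or branches off below it.
The suffix "xtqewr" (6 nodes) is used only by "odxtqewr"; the node for "od" still has the child "m", so pruning stops there.
Nodes removed: 6

6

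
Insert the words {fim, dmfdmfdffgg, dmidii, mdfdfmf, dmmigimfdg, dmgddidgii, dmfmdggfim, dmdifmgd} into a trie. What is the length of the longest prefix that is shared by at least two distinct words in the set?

Equivalently: take the maximum, over all pairs, of their longest common prefix length.
"dmfdmfdffgg" and "dmfmdggfim" agree on "dmf" (3 characters) before diverging; nothing deeper is shared.
Longest shared-prefix length: 3

3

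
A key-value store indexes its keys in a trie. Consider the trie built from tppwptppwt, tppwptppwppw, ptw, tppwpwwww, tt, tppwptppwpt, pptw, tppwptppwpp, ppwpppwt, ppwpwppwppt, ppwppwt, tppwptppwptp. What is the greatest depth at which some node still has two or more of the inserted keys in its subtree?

11

The deepest shared node is where two words last agree before diverging.
e.g. "tppwptppwpp" and "tppwptppwppw" share the prefix "tppwptppwpp" of length 11; no pair shares a longer one.
Longest shared-prefix length: 11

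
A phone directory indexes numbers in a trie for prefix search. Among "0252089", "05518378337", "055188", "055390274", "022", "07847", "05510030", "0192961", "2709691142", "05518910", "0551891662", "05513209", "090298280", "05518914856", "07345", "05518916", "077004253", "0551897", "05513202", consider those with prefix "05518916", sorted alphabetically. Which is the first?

Filter for "05518916…" and sort: "05518916", "0551891662"
The 1st is 05518916.

05518916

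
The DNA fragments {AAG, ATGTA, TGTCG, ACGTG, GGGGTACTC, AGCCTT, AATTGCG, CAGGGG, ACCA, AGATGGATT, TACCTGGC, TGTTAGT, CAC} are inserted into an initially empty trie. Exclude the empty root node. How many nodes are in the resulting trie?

Trace insertions, counting only characters that open a new branch:
  "AAG" → 3 new (A, A, G)
  "ATGTA" → prefix "A" already present; 4 new (T, G, T, A)
  "TGTCG" → 5 new (T, G, T, C, G)
  "ACGTG" → prefix "A" already present; 4 new (C, G, T, G)
  "GGGGTACTC" → 9 new (G, G, G, G, T, A, C, T, C)
  "AGCCTT" → prefix "A" already present; 5 new (G, C, C, T, T)
  "AATTGCG" → prefix "AA" already present; 5 new (T, T, G, C, G)
  "CAGGGG" → 6 new (C, A, G, G, G, G)
  "ACCA" → prefix "AC" already present; 2 new (C, A)
  "AGATGGATT" → prefix "AG" already present; 7 new (A, T, G, G, A, T, T)
  "TACCTGGC" → prefix "T" already present; 7 new (A, C, C, T, G, G, C)
  "TGTTAGT" → prefix "TGT" already present; 4 new (T, A, G, T)
  "CAC" → prefix "CA" already present; 1 new (C)
Total nodes = 3 + 4 + 5 + 4 + 9 + 5 + 5 + 6 + 2 + 7 + 7 + 4 + 1 = 62

62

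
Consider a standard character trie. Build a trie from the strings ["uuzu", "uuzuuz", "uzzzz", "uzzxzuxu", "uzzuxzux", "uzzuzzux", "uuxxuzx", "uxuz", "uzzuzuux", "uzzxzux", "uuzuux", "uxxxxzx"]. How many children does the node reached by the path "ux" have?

2

The children of the "ux" node are the distinct next characters among strings starting with "ux".
Distinct next characters after "ux": u, x.
That node has 2 child edges.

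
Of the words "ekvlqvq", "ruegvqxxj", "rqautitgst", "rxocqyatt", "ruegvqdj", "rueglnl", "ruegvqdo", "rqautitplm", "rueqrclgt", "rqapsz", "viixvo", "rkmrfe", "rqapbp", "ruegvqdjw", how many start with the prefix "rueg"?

Filter for entries beginning with "rueg":
Matches: "rueglnl", "ruegvqdj", "ruegvqdjw", "ruegvqdo", "ruegvqxxj"
Count: 5

5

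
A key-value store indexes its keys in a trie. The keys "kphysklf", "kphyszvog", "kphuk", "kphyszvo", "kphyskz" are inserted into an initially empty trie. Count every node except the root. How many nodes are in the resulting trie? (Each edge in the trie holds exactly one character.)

15

Trie structure (* marks end of a word):
(root)
└─ k
   └─ p
      └─ h
         ├─ u
         │  └─ k *
         └─ y
            └─ s
               ├─ k
               │  ├─ l
               │  │  └─ f *
               │  └─ z *
               └─ z
                  └─ v
                     └─ o *
                        └─ g *
Counting every labelled node above: 15.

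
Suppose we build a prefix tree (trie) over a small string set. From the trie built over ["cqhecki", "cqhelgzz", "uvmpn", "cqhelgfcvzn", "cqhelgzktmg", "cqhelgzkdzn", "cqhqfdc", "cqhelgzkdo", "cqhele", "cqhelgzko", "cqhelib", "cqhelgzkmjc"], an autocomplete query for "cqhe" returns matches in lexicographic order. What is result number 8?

Words with prefix "cqhe", in lexicographic order: "cqhecki", "cqhele", "cqhelgfcvzn", "cqhelgzkdo", "cqhelgzkdzn", "cqhelgzkmjc", "cqhelgzko", "cqhelgzktmg", "cqhelgzz", "cqhelib"
The 8th is cqhelgzktmg.

cqhelgzktmg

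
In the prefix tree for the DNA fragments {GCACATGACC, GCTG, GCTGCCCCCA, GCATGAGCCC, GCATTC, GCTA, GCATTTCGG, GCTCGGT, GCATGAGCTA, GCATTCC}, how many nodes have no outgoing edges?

Leaves are exactly the stored words that no other stored word extends.
Those words: "GCACATGACC", "GCATGAGCCC", "GCATGAGCTA", "GCATTCC", "GCATTTCGG", "GCTA", "GCTCGGT", "GCTGCCCCCA"
Leaf count: 8

8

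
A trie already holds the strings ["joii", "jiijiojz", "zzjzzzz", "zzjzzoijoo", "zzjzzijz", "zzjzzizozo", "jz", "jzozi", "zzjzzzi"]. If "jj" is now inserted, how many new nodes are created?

The longest prefix of "jj" already in the trie is "j" (length 1).
So 2 − 1 = 1 new nodes.

1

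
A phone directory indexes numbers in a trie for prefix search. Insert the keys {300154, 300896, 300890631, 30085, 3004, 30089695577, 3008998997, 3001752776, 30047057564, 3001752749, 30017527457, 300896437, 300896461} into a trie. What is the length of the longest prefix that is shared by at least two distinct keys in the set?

9

Look for the deepest trie node that still has at least two words in its subtree.
e.g. "30017527457" and "3001752749" share the prefix "300175274" of length 9; no pair shares a longer one.
Longest shared-prefix length: 9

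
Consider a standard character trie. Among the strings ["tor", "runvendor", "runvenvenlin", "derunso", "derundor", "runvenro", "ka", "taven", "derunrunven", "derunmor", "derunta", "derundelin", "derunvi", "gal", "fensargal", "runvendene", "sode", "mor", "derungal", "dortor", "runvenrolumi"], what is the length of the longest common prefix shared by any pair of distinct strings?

8

Look for the deepest trie node that still has at least two words in its subtree.
e.g. "runvenro" and "runvenrolumi" share the prefix "runvenro" of length 8; no pair shares a longer one.
Longest shared-prefix length: 8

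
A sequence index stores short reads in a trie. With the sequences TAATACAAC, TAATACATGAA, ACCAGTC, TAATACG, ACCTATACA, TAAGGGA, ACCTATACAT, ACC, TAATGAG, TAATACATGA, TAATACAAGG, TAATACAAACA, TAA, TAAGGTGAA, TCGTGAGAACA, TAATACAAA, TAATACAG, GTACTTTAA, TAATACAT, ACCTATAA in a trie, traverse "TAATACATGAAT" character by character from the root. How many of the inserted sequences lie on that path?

4

Traverse "TAATACATGAAT" character by character; count nodes along the way that are marked as word ends.
Prefixes of the query that are stored words: "TAA", "TAATACAT", "TAATACATGA", "TAATACATGAA"
Count: 4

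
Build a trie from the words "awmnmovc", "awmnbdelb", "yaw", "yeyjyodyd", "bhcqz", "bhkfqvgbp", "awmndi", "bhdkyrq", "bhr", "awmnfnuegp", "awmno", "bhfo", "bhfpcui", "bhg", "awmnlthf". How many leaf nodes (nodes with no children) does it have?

15

Leaves are exactly the stored words that no other stored word extends.
Those words: "awmnbdelb", "awmndi", "awmnfnuegp", "awmnlthf", "awmnmovc", "awmno", "bhcqz", "bhdkyrq", "bhfo", "bhfpcui", "bhg", "bhkfqvgbp", "bhr", "yaw", "yeyjyodyd"
Leaf count: 15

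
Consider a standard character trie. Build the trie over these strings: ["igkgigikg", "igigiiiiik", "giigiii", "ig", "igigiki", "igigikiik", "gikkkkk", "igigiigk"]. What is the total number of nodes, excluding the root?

35

Insert word by word; a character creates a node only if that edge doesn't already exist:
  "igkgigikg" → 9 new (i, g, k, g, i, g, i, k, g)
  "igigiiiiik" → prefix "ig" already present; 8 new (i, g, i, i, i, i, i, k)
  "giigiii" → 7 new (g, i, i, g, i, i, i)
  "ig" → prefix "ig" already present; 0 new (none)
  "igigiki" → prefix "igigi" already present; 2 new (k, i)
  "igigikiik" → prefix "igigiki" already present; 2 new (i, k)
  "gikkkkk" → prefix "gi" already present; 5 new (k, k, k, k, k)
  "igigiigk" → prefix "igigii" already present; 2 new (g, k)
Total nodes = 9 + 8 + 7 + 0 + 2 + 2 + 5 + 2 = 35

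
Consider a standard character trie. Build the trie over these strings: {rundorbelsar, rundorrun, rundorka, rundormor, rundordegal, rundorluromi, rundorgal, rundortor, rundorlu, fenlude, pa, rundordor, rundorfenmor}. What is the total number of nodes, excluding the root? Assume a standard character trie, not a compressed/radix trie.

54

Insert word by word; a character creates a node only if that edge doesn't already exist:
  "rundorbelsar" → 12 new (r, u, n, d, o, r, b, e, l, s, a, r)
  "rundorrun" → prefix "rundor" already present; 3 new (r, u, n)
  "rundorka" → prefix "rundor" already present; 2 new (k, a)
  "rundormor" → prefix "rundor" already present; 3 new (m, o, r)
  "rundordegal" → prefix "rundor" already present; 5 new (d, e, g, a, l)
  "rundorluromi" → prefix "rundor" already present; 6 new (l, u, r, o, m, i)
  "rundorgal" → prefix "rundor" already present; 3 new (g, a, l)
  "rundortor" → prefix "rundor" already present; 3 new (t, o, r)
  "rundorlu" → prefix "rundorlu" already present; 0 new (none)
  "fenlude" → 7 new (f, e, n, l, u, d, e)
  "pa" → 2 new (p, a)
  "rundordor" → prefix "rundord" already present; 2 new (o, r)
  "rundorfenmor" → prefix "rundor" already present; 6 new (f, e, n, m, o, r)
Total nodes = 12 + 3 + 2 + 3 + 5 + 6 + 3 + 3 + 0 + 7 + 2 + 2 + 6 = 54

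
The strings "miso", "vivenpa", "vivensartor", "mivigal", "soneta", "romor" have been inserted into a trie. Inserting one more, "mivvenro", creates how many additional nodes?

5

The longest prefix of "mivvenro" already in the trie is "miv" (length 3).
So 8 − 3 = 5 new nodes.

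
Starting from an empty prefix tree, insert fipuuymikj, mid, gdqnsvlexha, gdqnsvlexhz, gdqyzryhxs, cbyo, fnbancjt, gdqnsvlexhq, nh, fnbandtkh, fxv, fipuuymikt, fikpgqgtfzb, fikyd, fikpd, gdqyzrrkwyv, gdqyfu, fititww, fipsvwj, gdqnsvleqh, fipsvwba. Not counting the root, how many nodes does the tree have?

85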